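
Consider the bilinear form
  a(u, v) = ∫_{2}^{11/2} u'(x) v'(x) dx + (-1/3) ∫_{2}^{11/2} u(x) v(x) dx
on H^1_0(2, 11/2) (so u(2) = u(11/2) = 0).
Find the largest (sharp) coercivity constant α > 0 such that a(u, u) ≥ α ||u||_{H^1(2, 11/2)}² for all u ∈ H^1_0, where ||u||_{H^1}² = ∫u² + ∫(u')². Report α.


α = (-49 + 12*π^2)/(3*(4*π^2 + 49))

Coercivity of a(·,·) on H^1_0(2, 11/2) means a(u, u) ≥ α ||u||_{H^1}² for every u ∈ H^1_0.
The interval has length L = 7/2, and Poincaré/coercivity depend only on L. Here a(u, u) = ∫(u')² + (-1/3)·∫u².
Here c = -1/3 < 0 with |c| < (π/L)² = 4*π^2/49, so coercivity still holds. The condition a(u,u) ≥ α||u||_{H^1}² reads (1−α)∫(u')² ≥ (α−c)∫u². Any admissible α is ≤ 1 (rapidly oscillating u have ∫u²/∫(u')² → 0), and α = 1 would force 0 ≥ (1−c)∫u², impossible since c < 1; so 1−α > 0. By the sharp Poincaré inequality on H^1_0 of an interval of length L, ∫(u')² ≥ (π/L)²∫u² with equality for the first sine mode sin(π(x−x₀)/L) (x₀ the left endpoint), so the inequality holds for all u iff (1−α)(π/L)² ≥ α − c, i.e. α ≤ ((π/L)² + c)/((π/L)² + 1) = (1 + c(L/π)²)/(1 + (L/π)²). (Direct route, valid since c ≤ 0: Poincaré gives c∫u² ≥ c(L/π)²∫(u')², so a(u,u) ≥ (1 + c(L/π)²)∫(u')², while ||u||_{H^1}² ≤ (1 + (L/π)²)∫(u')²; dividing yields the same α.) With (π/L)² = 4*π^2/49 and c = -1/3, the largest admissible constant is α = ((π/L)² + c)/((π/L)² + 1).
Simplifying, α = (-49 + 12*π^2)/(3*(4*π^2 + 49)).


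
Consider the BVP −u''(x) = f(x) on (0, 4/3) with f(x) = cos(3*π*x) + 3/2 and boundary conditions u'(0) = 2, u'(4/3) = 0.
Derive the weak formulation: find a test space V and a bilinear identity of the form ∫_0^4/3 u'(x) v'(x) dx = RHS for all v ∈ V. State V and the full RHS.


V = H^1(0, 4/3) (v unrestricted at boundary; u is determined up to an additive constant); weak form: ∫_0^4/3 u'v' dx = ∫_0^4/3 (cos(3*π*x) + 3/2) v dx − 2·v(0) for all v ∈ V.

Multiply both sides by a test function v and integrate from 0 to 4/3:
  ∫_0^4/3 −u''(x) v(x) dx = ∫_0^4/3 f(x) v(x) dx.
Integrate the LHS by parts once:
  ∫_0^4/3 −u'' v dx = −[u'(x) v(x)]_0^4/3 + ∫_0^4/3 u'(x) v'(x) dx.
Thus ∫_0^4/3 u'(x) v'(x) dx = ∫_0^4/3 f(x) v(x) dx + [u'(x) v(x)]_0^4/3.
Choose V so that boundary terms are either known or forced to vanish.
u has inhomogeneous Neumann u'(0) = 2, u'(4/3) = 0. [u' v]_0^4/3 = (0)·v(4/3) − (2)·v(0) = − 2·v(0). Take V = H^1(0, 4/3); boundary term becomes part of RHS.
Weak formulation: find u (satisfying any essential BC) such that ∫_0^4/3 u'(x) v'(x) dx = ∫_0^4/3 f v dx − 2·v(0) for all v ∈ V (Neumann data are natural BCs: they enter the RHS as boundary terms).
Substituting f(x) = cos(3*π*x) + 3/2, the right-hand side is ∫_0^4/3 (cos(3*π*x) + 3/2) v dx − 2·v(0).
Compatibility check (pure Neumann): taking v ≡ 1 ∈ V gives 0 = ∫_0^4/3 f dx + (0) − (2), i.e. ∫_0^4/3 f dx must equal u'(0) − u'(4/3) = 2. Indeed ∫_0^4/3 (cos(3*π*x) + 3/2) dx = 2, so the data are compatible. The solution is then unique only up to an additive constant (fix it e.g. by requiring ∫_0^4/3 u dx = 0).


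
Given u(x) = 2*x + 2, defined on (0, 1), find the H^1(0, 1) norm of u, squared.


||u||_{H^1}^2 = 40/3

The H^1 norm (squared) on an interval (0, L) is
  ||u||_{H^1}^2 = ∫_0^L u(x)^2 dx + ∫_0^L u'(x)^2 dx.
Compute u'(x) = 2.
Then u(x)^2 = 4*x**2 + 8*x + 4 and u'(x)^2 = 4.
Integrate each monomial from 0 to 1 using ∫_0^1 c·x^n dx = c·1^(n+1)/(n+1):
  ∫_0^1 u(x)^2 dx = ∫_0^1 (4*x^2 + 8*x + 4) dx. Term by term:
    ∫_0^1 4*x^2 dx = 4/3;  ∫_0^1 8*x dx = 4;  ∫_0^1 4 dx = 4.
  Sum: 4/3 + 4 + 4 = 28/3.
  ∫_0^1 u'(x)^2 dx = ∫_0^1 (4) dx. Term by term:
    ∫_0^1 4 dx = 4.
Adding: ||u||_{H^1}^2 = 28/3 + 4 = 40/3.


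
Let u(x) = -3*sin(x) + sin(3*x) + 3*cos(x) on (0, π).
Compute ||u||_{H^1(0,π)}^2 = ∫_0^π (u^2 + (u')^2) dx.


||u||_{H^1(0,π)}^2 = 23*π

u'(x) = -3*sin(x) - 3*cos(x) + 3*cos(3*x).
Expand u² and (u')² and integrate term by term on (0, π), using: for integers n ≥ 1, ∫_0^π sin²(nx) dx = ∫_0^π cos²(nx) dx = π/2; for n ≠ n', ∫_0^π sin(nx)sin(n'x) dx = ∫_0^π cos(nx)cos(n'x) dx = 0; and by product-to-sum, ∫_0^π sin(nx)cos(n'x) dx = ½∫_0^π [sin((n+n')x) + sin((n−n')x)] dx, which is 0 when n+n' is even and 2n/(n²−n'²) when n+n' is odd (it need not vanish on (0, π)).
  u² squared terms: (-3)²·∫sin(x)² dx = 9·π/2 = 9*π/2;  (3)²·∫cos(x)² dx = 9·π/2 = 9*π/2;  (1)²·∫sin(3x)² dx = 1·π/2 = π/2.
  u² cross terms: 2·(-3)·(3)·∫sin(x)·cos(x) dx = -18·(0) = 0;  2·(-3)·(1)·∫sin(x)·sin(3x) dx = -6·(0) = 0;  2·(3)·(1)·∫cos(x)·sin(3x) dx = 6·(0) = 0.
  So ∫_0^π u² dx = 9*π/2 + 9*π/2 + π/2 + 0 + 0 + 0 = 19*π/2.
  (u')² squared terms: (-3)²·∫cos(x)² dx = 9·π/2 = 9*π/2;  (-3)²·∫sin(x)² dx = 9·π/2 = 9*π/2;  (3)²·∫cos(3x)² dx = 9·π/2 = 9*π/2.
  (u')² cross terms: 2·(-3)·(-3)·∫cos(x)·sin(x) dx = 18·(0) = 0;  2·(-3)·(3)·∫cos(x)·cos(3x) dx = -18·(0) = 0;  2·(-3)·(3)·∫sin(x)·cos(3x) dx = -18·(0) = 0.
  So ∫_0^π (u')² dx = 9*π/2 + 9*π/2 + 9*π/2 + 0 + 0 + 0 = 27*π/2.
||u||_{H^1}^2 = (19*π/2) + (27*π/2) = 23*π.


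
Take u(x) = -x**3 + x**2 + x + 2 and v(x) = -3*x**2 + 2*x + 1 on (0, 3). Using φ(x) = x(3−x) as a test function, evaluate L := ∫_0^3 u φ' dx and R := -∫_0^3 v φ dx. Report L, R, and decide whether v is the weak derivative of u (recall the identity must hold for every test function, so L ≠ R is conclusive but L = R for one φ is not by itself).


LHS = 369/20, RHS = 369/20. Yes, v = u' weakly.

u(x) = -x**3 + x**2 + x + 2, classical derivative u'(x) = -3*x**2 + 2*x + 1.
φ(x) = x(3−x), so φ'(x) = 3 - 2*x.
Note φ(0) = φ(3) = 0, so the boundary term u·φ vanishes.
LHS = ∫_0^3 u(x) φ'(x) dx = ∫_0^3 (2*x^4 - 5*x^3 + x^2 - x + 6) dx. Term by term:
  ∫_0^3 2*x^4 dx = 486/5;  ∫_0^3 -5*x^3 dx = -405/4;  ∫_0^3 x^2 dx = 9;
  ∫_0^3 -x dx = -9/2;  ∫_0^3 6 dx = 18.
Sum: 486/5 − 405/4 + 9 − 9/2 + 18 = 369/20.
So LHS = 369/20.
∫_0^3 v(x) φ(x) dx = ∫_0^3 (3*x^4 - 11*x^3 + 5*x^2 + 3*x) dx. Term by term:
  ∫_0^3 3*x^4 dx = 729/5;  ∫_0^3 -11*x^3 dx = -891/4;  ∫_0^3 5*x^2 dx = 45;
  ∫_0^3 3*x dx = 27/2.
Sum: 729/5 − 891/4 + 45 + 27/2 = -369/20.
So RHS = -∫_0^3 v(x) φ(x) dx = 369/20.
LHS = RHS, so the identity holds for this test φ.
Moreover u is smooth here and v(x) = u'(x) = -3*x**2 + 2*x + 1 pointwise, so the identity holds for every test function. Hence v is the weak derivative of u.


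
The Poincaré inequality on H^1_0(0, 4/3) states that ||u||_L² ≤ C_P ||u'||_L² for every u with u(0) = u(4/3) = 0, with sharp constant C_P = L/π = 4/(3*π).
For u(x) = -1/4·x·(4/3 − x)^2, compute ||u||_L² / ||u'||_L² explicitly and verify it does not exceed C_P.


||u||_L² / ||u'||_L² = 2*sqrt(14)/21 < C_P = 4/(3*π).

u(x) = -1/4·x·(4/3 − x)^2, so u'(x) = (4 - 9*x)*(3*x - 4)/36.
u(x) = -1/4·x·(4/3 − x)^2 vanishes at x = 0 and x = 4/3, so u ∈ H^1_0(0, 4/3). Differentiate via the product rule and integrate the resulting polynomials term by term.
  ∫_0^4/3 u² dx = ∫_0^4/3 (x^6/16 - x^5/3 + 2*x^4/3 - 16*x^3/27 + 16*x^2/81) dx. Term by term:
    ∫_0^4/3 x^6/16 dx = 1024/15309;  ∫_0^4/3 -x^5/3 dx = -2048/6561;  ∫_0^4/3 2*x^4/3 dx = 2048/3645;
    ∫_0^4/3 -16*x^3/27 dx = -1024/2187;  ∫_0^4/3 16*x^2/81 dx = 1024/6561.
  Sum: 1024/15309 − 2048/6561 + 2048/3645 − 1024/2187 + 1024/6561 = 1024/229635.
  ∫_0^4/3 (u')² dx = ∫_0^4/3 (9*x^4/16 - 2*x^3 + 22*x^2/9 - 32*x/27 + 16/81) dx. Term by term:
    ∫_0^4/3 9*x^4/16 dx = 64/135;  ∫_0^4/3 -2*x^3 dx = -128/81;  ∫_0^4/3 22*x^2/9 dx = 1408/729;
    ∫_0^4/3 -32*x/27 dx = -256/243;  ∫_0^4/3 16/81 dx = 64/243.
  Sum: 64/135 − 128/81 + 1408/729 − 256/243 + 64/243 = 128/3645.
∫_0^4/3 u² dx = 1024/229635, so ||u||_L² = 32*sqrt(35)/2835.
∫_0^4/3 (u')² dx = 128/3645, so ||u'||_L² = 8*sqrt(10)/135.
Ratio ||u||_L² / ||u'||_L² = 2*sqrt(14)/21.
Sharp Poincaré constant on H^1_0(0, 4/3) is C_P = L/π = 4/(3*π), achieved by sin(3*π/4·x).
A polynomial bump cannot attain the sharp Poincaré constant (only the first sine eigenfunction does), so the ratio is strictly less than C_P, consistent with ||u||_L² ≤ C_P ||u'||_L².


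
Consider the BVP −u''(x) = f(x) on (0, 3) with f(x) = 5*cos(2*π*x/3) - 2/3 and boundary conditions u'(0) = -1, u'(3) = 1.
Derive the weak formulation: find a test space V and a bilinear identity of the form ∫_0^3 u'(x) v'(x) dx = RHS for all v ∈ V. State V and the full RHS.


V = H^1(0, 3) (v unrestricted at boundary; u is determined up to an additive constant); weak form: ∫_0^3 u'v' dx = ∫_0^3 (5*cos(2*π*x/3) - 2/3) v dx + v(3) + v(0) for all v ∈ V.

Multiply both sides by a test function v and integrate from 0 to 3:
  ∫_0^3 −u''(x) v(x) dx = ∫_0^3 f(x) v(x) dx.
Integrate the LHS by parts once:
  ∫_0^3 −u'' v dx = −[u'(x) v(x)]_0^3 + ∫_0^3 u'(x) v'(x) dx.
Thus ∫_0^3 u'(x) v'(x) dx = ∫_0^3 f(x) v(x) dx + [u'(x) v(x)]_0^3.
Choose V so that boundary terms are either known or forced to vanish.
u has inhomogeneous Neumann u'(0) = -1, u'(3) = 1. [u' v]_0^3 = (1)·v(3) − (-1)·v(0) = v(3) + v(0). Take V = H^1(0, 3); boundary term becomes part of RHS.
Weak formulation: find u (satisfying any essential BC) such that ∫_0^3 u'(x) v'(x) dx = ∫_0^3 f v dx + v(3) + v(0) for all v ∈ V (Neumann data are natural BCs: they enter the RHS as boundary terms).
Substituting f(x) = 5*cos(2*π*x/3) - 2/3, the right-hand side is ∫_0^3 (5*cos(2*π*x/3) - 2/3) v dx + v(3) + v(0).
Compatibility check (pure Neumann): taking v ≡ 1 ∈ V gives 0 = ∫_0^3 f dx + (1) − (-1), i.e. ∫_0^3 f dx must equal u'(0) − u'(3) = -2. Indeed ∫_0^3 (5*cos(2*π*x/3) - 2/3) dx = -2, so the data are compatible. The solution is then unique only up to an additive constant (fix it e.g. by requiring ∫_0^3 u dx = 0).


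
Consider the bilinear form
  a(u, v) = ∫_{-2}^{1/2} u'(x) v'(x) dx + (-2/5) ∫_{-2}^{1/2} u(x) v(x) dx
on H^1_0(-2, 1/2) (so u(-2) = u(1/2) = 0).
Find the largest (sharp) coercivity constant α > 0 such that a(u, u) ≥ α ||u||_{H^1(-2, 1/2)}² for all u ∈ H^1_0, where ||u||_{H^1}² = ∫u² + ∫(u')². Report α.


α = 2*(-5 + 2*π^2)/(25 + 4*π^2)

Coercivity of a(·,·) on H^1_0(-2, 1/2) means a(u, u) ≥ α ||u||_{H^1}² for every u ∈ H^1_0.
The interval has length L = 5/2, and Poincaré/coercivity depend only on L. Here a(u, u) = ∫(u')² + (-2/5)·∫u².
Here c = -2/5 < 0 with |c| < (π/L)² = 4*π^2/25, so coercivity still holds. The condition a(u,u) ≥ α||u||_{H^1}² reads (1−α)∫(u')² ≥ (α−c)∫u². Any admissible α is ≤ 1 (rapidly oscillating u have ∫u²/∫(u')² → 0), and α = 1 would force 0 ≥ (1−c)∫u², impossible since c < 1; so 1−α > 0. By the sharp Poincaré inequality on H^1_0 of an interval of length L, ∫(u')² ≥ (π/L)²∫u² with equality for the first sine mode sin(π(x−x₀)/L) (x₀ the left endpoint), so the inequality holds for all u iff (1−α)(π/L)² ≥ α − c, i.e. α ≤ ((π/L)² + c)/((π/L)² + 1) = (1 + c(L/π)²)/(1 + (L/π)²). (Direct route, valid since c ≤ 0: Poincaré gives c∫u² ≥ c(L/π)²∫(u')², so a(u,u) ≥ (1 + c(L/π)²)∫(u')², while ||u||_{H^1}² ≤ (1 + (L/π)²)∫(u')²; dividing yields the same α.) With (π/L)² = 4*π^2/25 and c = -2/5, the largest admissible constant is α = ((π/L)² + c)/((π/L)² + 1).
Simplifying, α = 2*(-5 + 2*π^2)/(25 + 4*π^2).


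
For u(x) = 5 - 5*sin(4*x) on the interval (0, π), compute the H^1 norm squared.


||u||_{H^1(0,π)}^2 = 475*π/2

u'(x) = -20*cos(4*x).
Expand u² and (u')² and integrate term by term on (0, π), using: for integers n ≥ 1, ∫_0^π sin²(nx) dx = ∫_0^π cos²(nx) dx = π/2; for n ≠ n', ∫_0^π sin(nx)sin(n'x) dx = ∫_0^π cos(nx)cos(n'x) dx = 0; and by product-to-sum, ∫_0^π sin(nx)cos(n'x) dx = ½∫_0^π [sin((n+n')x) + sin((n−n')x)] dx, which is 0 when n+n' is even and 2n/(n²−n'²) when n+n' is odd (it need not vanish on (0, π)). For the constant mode: ∫_0^π 1 dx = π, ∫_0^π cos(nx) dx = 0, ∫_0^π sin(nx) dx = (1−(−1)^n)/n.
  u² squared terms: (5)²·∫1 dx = 25·π = 25*π;  (-5)²·∫sin(4x)² dx = 25·π/2 = 25*π/2.
  u² cross terms: 2·(5)·(-5)·∫1·sin(4x) dx = -50·(0) = 0.
  So ∫_0^π u² dx = 25*π + 25*π/2 + 0 = 75*π/2.
  (u')² squared terms: (-20)²·∫cos(4x)² dx = 400·π/2 = 200*π.
  So ∫_0^π (u')² dx = 200*π.
||u||_{H^1}^2 = (75*π/2) + (200*π) = 475*π/2.


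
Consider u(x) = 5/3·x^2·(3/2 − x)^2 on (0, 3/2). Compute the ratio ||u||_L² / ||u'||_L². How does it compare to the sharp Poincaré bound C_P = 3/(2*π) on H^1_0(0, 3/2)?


||u||_L² / ||u'||_L² = sqrt(3)/4 < C_P = 3/(2*π).

u(x) = 5/3·x^2·(3/2 − x)^2, so u'(x) = 5*x*(2*x - 3)*(4*x - 3)/6.
u(x) = 5/3·x^2·(3/2 − x)^2 vanishes at x = 0 and x = 3/2, so u ∈ H^1_0(0, 3/2). Differentiate via the product rule and integrate the resulting polynomials term by term.
  ∫_0^3/2 u² dx = ∫_0^3/2 (25*x^8/9 - 50*x^7/3 + 75*x^6/2 - 75*x^5/2 + 225*x^4/16) dx. Term by term:
    ∫_0^3/2 25*x^8/9 dx = 6075/512;  ∫_0^3/2 -50*x^7/3 dx = -54675/1024;  ∫_0^3/2 75*x^6/2 dx = 164025/1792;
    ∫_0^3/2 -75*x^5/2 dx = -18225/256;  ∫_0^3/2 225*x^4/16 dx = 10935/512.
  Sum: 6075/512 − 54675/1024 + 164025/1792 − 18225/256 + 10935/512 = 1215/7168.
  ∫_0^3/2 (u')² dx = ∫_0^3/2 (400*x^6/9 - 200*x^5 + 325*x^4 - 225*x^3 + 225*x^2/4) dx. Term by term:
    ∫_0^3/2 400*x^6/9 dx = 6075/56;  ∫_0^3/2 -200*x^5 dx = -6075/16;  ∫_0^3/2 325*x^4 dx = 15795/32;
    ∫_0^3/2 -225*x^3 dx = -18225/64;  ∫_0^3/2 225*x^2/4 dx = 2025/32.
  Sum: 6075/56 − 6075/16 + 15795/32 − 18225/64 + 2025/32 = 405/448.
∫_0^3/2 u² dx = 1215/7168, so ||u||_L² = 9*sqrt(105)/224.
∫_0^3/2 (u')² dx = 405/448, so ||u'||_L² = 9*sqrt(35)/56.
Ratio ||u||_L² / ||u'||_L² = sqrt(3)/4.
Sharp Poincaré constant on H^1_0(0, 3/2) is C_P = L/π = 3/(2*π), achieved by sin(2*π/3·x).
A polynomial bump cannot attain the sharp Poincaré constant (only the first sine eigenfunction does), so the ratio is strictly less than C_P, consistent with ||u||_L² ≤ C_P ||u'||_L².


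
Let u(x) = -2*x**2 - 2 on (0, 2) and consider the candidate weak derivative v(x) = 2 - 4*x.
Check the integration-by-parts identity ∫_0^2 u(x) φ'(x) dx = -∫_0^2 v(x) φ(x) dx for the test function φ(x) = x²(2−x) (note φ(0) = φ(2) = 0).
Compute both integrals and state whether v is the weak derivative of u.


LHS = 32/5, RHS = 56/15. No, v is not the weak derivative of u.

u(x) = -2*x**2 - 2, classical derivative u'(x) = -4*x.
φ(x) = x²(2−x), so φ'(x) = x*(4 - 3*x).
Note φ(0) = φ(2) = 0, so the boundary term u·φ vanishes.
LHS = ∫_0^2 u(x) φ'(x) dx = ∫_0^2 (6*x^4 - 8*x^3 + 6*x^2 - 8*x) dx. Term by term:
  ∫_0^2 6*x^4 dx = 192/5;  ∫_0^2 -8*x^3 dx = -32;  ∫_0^2 6*x^2 dx = 16;
  ∫_0^2 -8*x dx = -16.
Sum: 192/5 − 32 + 16 − 16 = 32/5.
So LHS = 32/5.
∫_0^2 v(x) φ(x) dx = ∫_0^2 (4*x^4 - 10*x^3 + 4*x^2) dx. Term by term:
  ∫_0^2 4*x^4 dx = 128/5;  ∫_0^2 -10*x^3 dx = -40;  ∫_0^2 4*x^2 dx = 32/3.
Sum: 128/5 − 40 + 32/3 = -56/15.
So RHS = -∫_0^2 v(x) φ(x) dx = 56/15.
LHS − RHS = 8/3 ≠ 0, so the identity fails.
(For a valid weak derivative the identity must hold for EVERY test function, in particular this one. The failure shows v is NOT the weak derivative of u.)
Correct weak derivative would be u'(x) = -4*x.


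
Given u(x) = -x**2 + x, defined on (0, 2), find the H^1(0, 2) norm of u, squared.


||u||_{H^1}^2 = 86/15

The H^1 norm (squared) on an interval (0, L) is
  ||u||_{H^1}^2 = ∫_0^L u(x)^2 dx + ∫_0^L u'(x)^2 dx.
Compute u'(x) = 1 - 2*x.
Then u(x)^2 = x**4 - 2*x**3 + x**2 and u'(x)^2 = 4*x**2 - 4*x + 1.
Integrate each monomial from 0 to 2 using ∫_0^2 c·x^n dx = c·2^(n+1)/(n+1):
  ∫_0^2 u(x)^2 dx = ∫_0^2 (x^4 - 2*x^3 + x^2) dx. Term by term:
    ∫_0^2 x^4 dx = 32/5;  ∫_0^2 -2*x^3 dx = -8;  ∫_0^2 x^2 dx = 8/3.
  Sum: 32/5 − 8 + 8/3 = 16/15.
  ∫_0^2 u'(x)^2 dx = ∫_0^2 (4*x^2 - 4*x + 1) dx. Term by term:
    ∫_0^2 4*x^2 dx = 32/3;  ∫_0^2 -4*x dx = -8;  ∫_0^2 1 dx = 2.
  Sum: 32/3 − 8 + 2 = 14/3.
Adding: ||u||_{H^1}^2 = 16/15 + 14/3 = 86/15.


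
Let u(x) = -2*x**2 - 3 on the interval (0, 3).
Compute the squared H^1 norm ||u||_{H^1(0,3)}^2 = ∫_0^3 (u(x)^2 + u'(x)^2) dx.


||u||_{H^1}^2 = 2367/5

The H^1 norm (squared) on an interval (0, L) is
  ||u||_{H^1}^2 = ∫_0^L u(x)^2 dx + ∫_0^L u'(x)^2 dx.
Compute u'(x) = -4*x.
Then u(x)^2 = 4*x**4 + 12*x**2 + 9 and u'(x)^2 = 16*x**2.
Integrate each monomial from 0 to 3 using ∫_0^3 c·x^n dx = c·3^(n+1)/(n+1):
  ∫_0^3 u(x)^2 dx = ∫_0^3 (4*x^4 + 12*x^2 + 9) dx. Term by term:
    ∫_0^3 4*x^4 dx = 972/5;  ∫_0^3 12*x^2 dx = 108;  ∫_0^3 9 dx = 27.
  Sum: 972/5 + 108 + 27 = 1647/5.
  ∫_0^3 u'(x)^2 dx = ∫_0^3 (16*x^2) dx. Term by term:
    ∫_0^3 16*x^2 dx = 144.
Adding: ||u||_{H^1}^2 = 1647/5 + 144 = 2367/5.


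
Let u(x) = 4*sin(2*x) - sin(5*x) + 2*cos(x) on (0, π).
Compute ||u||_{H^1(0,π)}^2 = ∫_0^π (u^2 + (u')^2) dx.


||u||_{H^1(0,π)}^2 = 128/3 + 57*π

u'(x) = -2*sin(x) + 8*cos(2*x) - 5*cos(5*x).
Expand u² and (u')² and integrate term by term on (0, π), using: for integers n ≥ 1, ∫_0^π sin²(nx) dx = ∫_0^π cos²(nx) dx = π/2; for n ≠ n', ∫_0^π sin(nx)sin(n'x) dx = ∫_0^π cos(nx)cos(n'x) dx = 0; and by product-to-sum, ∫_0^π sin(nx)cos(n'x) dx = ½∫_0^π [sin((n+n')x) + sin((n−n')x)] dx, which is 0 when n+n' is even and 2n/(n²−n'²) when n+n' is odd (it need not vanish on (0, π)).
  u² squared terms: (-1)²·∫sin(5x)² dx = 1·π/2 = π/2;  (2)²·∫cos(x)² dx = 4·π/2 = 2*π;  (4)²·∫sin(2x)² dx = 16·π/2 = 8*π.
  u² cross terms: 2·(-1)·(2)·∫sin(5x)·cos(x) dx = -4·(0) = 0;  2·(-1)·(4)·∫sin(5x)·sin(2x) dx = -8·(0) = 0;  2·(2)·(4)·∫cos(x)·sin(2x) dx = 16·(4/3) = 64/3.
  So ∫_0^π u² dx = π/2 + 2*π + 8*π + 0 + 0 + 64/3 = 64/3 + 21*π/2.
  (u')² squared terms: (-5)²·∫cos(5x)² dx = 25·π/2 = 25*π/2;  (-2)²·∫sin(x)² dx = 4·π/2 = 2*π;  (8)²·∫cos(2x)² dx = 64·π/2 = 32*π.
  (u')² cross terms: 2·(-5)·(-2)·∫cos(5x)·sin(x) dx = 20·(0) = 0;  2·(-5)·(8)·∫cos(5x)·cos(2x) dx = -80·(0) = 0;  2·(-2)·(8)·∫sin(x)·cos(2x) dx = -32·(-2/3) = 64/3.
  So ∫_0^π (u')² dx = 25*π/2 + 2*π + 32*π + 0 + 0 + 64/3 = 64/3 + 93*π/2.
||u||_{H^1}^2 = (64/3 + 21*π/2) + (64/3 + 93*π/2) = 128/3 + 57*π.


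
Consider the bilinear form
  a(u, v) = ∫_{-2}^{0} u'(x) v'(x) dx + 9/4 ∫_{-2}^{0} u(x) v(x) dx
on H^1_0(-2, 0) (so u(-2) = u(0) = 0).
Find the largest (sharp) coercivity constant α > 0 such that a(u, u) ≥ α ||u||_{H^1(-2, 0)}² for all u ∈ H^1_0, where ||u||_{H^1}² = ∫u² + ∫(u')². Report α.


α = 1

Coercivity of a(·,·) on H^1_0(-2, 0) means a(u, u) ≥ α ||u||_{H^1}² for every u ∈ H^1_0.
The interval has length L = 2, and Poincaré/coercivity depend only on L. Here a(u, u) = ∫(u')² + (9/4)·∫u².
Here c = 9/4 ≥ 1, so a(u,u) = ∫(u')² + c∫u² ≥ ∫(u')² + ∫u² = ||u||_{H^1}², i.e. α = 1 works. No larger α is possible: a(u,u) ≥ α||u||_{H^1}² means (1−α)∫(u')² ≥ (α−c)∫u², and for the modes u_n = sin(nπ(x−x₀)/L) (x₀ the left endpoint) one has ∫u_n²/∫(u_n')² = (L/(nπ))² → 0, so a(u_n,u_n)/||u_n||_{H^1}² → 1. Hence the optimal constant is α = 1.
Therefore α = 1.


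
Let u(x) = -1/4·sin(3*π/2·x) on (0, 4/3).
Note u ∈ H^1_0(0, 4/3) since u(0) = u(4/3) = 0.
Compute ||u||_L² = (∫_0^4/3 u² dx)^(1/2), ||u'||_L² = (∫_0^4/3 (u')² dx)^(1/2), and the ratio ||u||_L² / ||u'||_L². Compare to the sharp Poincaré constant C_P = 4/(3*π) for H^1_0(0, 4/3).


||u||_L² / ||u'||_L² = 2/(3*π) < C_P = 4/(3*π).

u(x) = -1/4·sin(3*π/2·x), so u'(x) = -3*π*cos(3*π*x/2)/8.
Writing u(x) = A·sin(kπx/L) with A = -1/4 and k = 2, use ∫_0^L sin²(kπx/L) dx = L/2 and ∫_0^L cos²(kπx/L) dx = L/2.
u² = 1/16·sin²(3*π/2·x) and (u')² = 9*π^2/64·cos²(3*π/2·x), and each of sin², cos² integrates to L/2 = 2/3 over (0, 4/3).
∫_0^4/3 u² dx = 1/24, so ||u||_L² = sqrt(6)/12.
∫_0^4/3 (u')² dx = 3*π^2/32, so ||u'||_L² = sqrt(6)*π/8.
Ratio ||u||_L² / ||u'||_L² = 2/(3*π).
Sharp Poincaré constant on H^1_0(0, 4/3) is C_P = L/π = 4/(3*π), achieved by sin(3*π/4·x).
This is the k = 2 harmonic; the ratio L/(kπ) is strictly less than C_P = L/π, consistent with the sharp inequality ||u||_L² ≤ C_P ||u'||_L².


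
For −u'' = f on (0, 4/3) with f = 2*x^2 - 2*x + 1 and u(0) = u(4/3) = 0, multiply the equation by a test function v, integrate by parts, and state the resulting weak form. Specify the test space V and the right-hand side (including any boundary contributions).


V = H^1_0(0, 4/3) (so v(0) = v(4/3) = 0); weak form: ∫_0^4/3 u'v' dx = ∫_0^4/3 (2*x^2 - 2*x + 1) v dx for all v ∈ V.

Multiply both sides by a test function v and integrate from 0 to 4/3:
  ∫_0^4/3 −u''(x) v(x) dx = ∫_0^4/3 f(x) v(x) dx.
Integrate the LHS by parts once:
  ∫_0^4/3 −u'' v dx = −[u'(x) v(x)]_0^4/3 + ∫_0^4/3 u'(x) v'(x) dx.
Thus ∫_0^4/3 u'(x) v'(x) dx = ∫_0^4/3 f(x) v(x) dx + [u'(x) v(x)]_0^4/3.
Choose V so that boundary terms are either known or forced to vanish.
u is Dirichlet: u(0) = u(4/3) = 0. Let V = H^1_0(0, 4/3); then v(0) = v(4/3) = 0, and [u' v]_0^4/3 = 0.
Weak formulation: find u (satisfying any essential BC) such that ∫_0^4/3 u'(x) v'(x) dx = ∫_0^4/3 f v dx for all v ∈ V.
Substituting f(x) = 2*x^2 - 2*x + 1, the right-hand side is ∫_0^4/3 (2*x^2 - 2*x + 1) v dx.


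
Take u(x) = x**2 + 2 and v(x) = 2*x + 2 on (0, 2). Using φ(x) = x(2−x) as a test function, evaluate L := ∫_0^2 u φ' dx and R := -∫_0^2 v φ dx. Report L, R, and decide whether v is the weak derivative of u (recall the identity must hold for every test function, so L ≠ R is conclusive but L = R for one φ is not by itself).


LHS = -8/3, RHS = -16/3. No, v is not the weak derivative of u.

u(x) = x**2 + 2, classical derivative u'(x) = 2*x.
φ(x) = x(2−x), so φ'(x) = 2 - 2*x.
Note φ(0) = φ(2) = 0, so the boundary term u·φ vanishes.
LHS = ∫_0^2 u(x) φ'(x) dx = ∫_0^2 (-2*x^3 + 2*x^2 - 4*x + 4) dx. Term by term:
  ∫_0^2 -2*x^3 dx = -8;  ∫_0^2 2*x^2 dx = 16/3;  ∫_0^2 -4*x dx = -8;
  ∫_0^2 4 dx = 8.
Sum: -8 + 16/3 − 8 + 8 = -8/3.
So LHS = -8/3.
∫_0^2 v(x) φ(x) dx = ∫_0^2 (-2*x^3 + 2*x^2 + 4*x) dx. Term by term:
  ∫_0^2 -2*x^3 dx = -8;  ∫_0^2 2*x^2 dx = 16/3;  ∫_0^2 4*x dx = 8.
Sum: -8 + 16/3 + 8 = 16/3.
So RHS = -∫_0^2 v(x) φ(x) dx = -16/3.
LHS − RHS = 8/3 ≠ 0, so the identity fails.
(For a valid weak derivative the identity must hold for EVERY test function, in particular this one. The failure shows v is NOT the weak derivative of u.)
Correct weak derivative would be u'(x) = 2*x.


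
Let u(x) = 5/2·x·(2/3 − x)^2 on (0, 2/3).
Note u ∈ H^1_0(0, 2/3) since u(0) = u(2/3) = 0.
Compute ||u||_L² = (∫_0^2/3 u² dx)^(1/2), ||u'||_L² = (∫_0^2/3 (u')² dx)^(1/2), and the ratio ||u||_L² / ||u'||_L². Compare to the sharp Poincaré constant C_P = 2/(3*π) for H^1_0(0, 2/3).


||u||_L² / ||u'||_L² = sqrt(14)/21 < C_P = 2/(3*π).

u(x) = 5/2·x·(2/3 − x)^2, so u'(x) = 15*x^2/2 - 20*x/3 + 10/9.
u(x) = 5/2·x·(2/3 − x)^2 vanishes at x = 0 and x = 2/3, so u ∈ H^1_0(0, 2/3). Differentiate via the product rule and integrate the resulting polynomials term by term.
  ∫_0^2/3 u² dx = ∫_0^2/3 (25*x^6/4 - 50*x^5/3 + 50*x^4/3 - 200*x^3/27 + 100*x^2/81) dx. Term by term:
    ∫_0^2/3 25*x^6/4 dx = 800/15309;  ∫_0^2/3 -50*x^5/3 dx = -1600/6561;  ∫_0^2/3 50*x^4/3 dx = 320/729;
    ∫_0^2/3 -200*x^3/27 dx = -800/2187;  ∫_0^2/3 100*x^2/81 dx = 800/6561.
  Sum: 800/15309 − 1600/6561 + 320/729 − 800/2187 + 800/6561 = 160/45927.
  ∫_0^2/3 (u')² dx = ∫_0^2/3 (225*x^4/4 - 100*x^3 + 550*x^2/9 - 400*x/27 + 100/81) dx. Term by term:
    ∫_0^2/3 225*x^4/4 dx = 40/27;  ∫_0^2/3 -100*x^3 dx = -400/81;  ∫_0^2/3 550*x^2/9 dx = 4400/729;
    ∫_0^2/3 -400*x/27 dx = -800/243;  ∫_0^2/3 100/81 dx = 200/243.
  Sum: 40/27 − 400/81 + 4400/729 − 800/243 + 200/243 = 80/729.
∫_0^2/3 u² dx = 160/45927, so ||u||_L² = 4*sqrt(70)/567.
∫_0^2/3 (u')² dx = 80/729, so ||u'||_L² = 4*sqrt(5)/27.
Ratio ||u||_L² / ||u'||_L² = sqrt(14)/21.
Sharp Poincaré constant on H^1_0(0, 2/3) is C_P = L/π = 2/(3*π), achieved by sin(3*π/2·x).
A polynomial bump cannot attain the sharp Poincaré constant (only the first sine eigenfunction does), so the ratio is strictly less than C_P, consistent with ||u||_L² ≤ C_P ||u'||_L².


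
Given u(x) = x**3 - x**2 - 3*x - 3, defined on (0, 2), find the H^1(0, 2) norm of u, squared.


||u||_{H^1}^2 = 7688/105

The H^1 norm (squared) on an interval (0, L) is
  ||u||_{H^1}^2 = ∫_0^L u(x)^2 dx + ∫_0^L u'(x)^2 dx.
Compute u'(x) = 3*x**2 - 2*x - 3.
Then u(x)^2 = x**6 - 2*x**5 - 5*x**4 + 15*x**2 + 18*x + 9 and u'(x)^2 = 9*x**4 - 12*x**3 - 14*x**2 + 12*x + 9.
Integrate each monomial from 0 to 2 using ∫_0^2 c·x^n dx = c·2^(n+1)/(n+1):
  ∫_0^2 u(x)^2 dx = ∫_0^2 (x^6 - 2*x^5 - 5*x^4 + 15*x^2 + 18*x + 9) dx. Term by term:
    ∫_0^2 x^6 dx = 128/7;  ∫_0^2 -2*x^5 dx = -64/3;  ∫_0^2 -5*x^4 dx = -32;
    ∫_0^2 15*x^2 dx = 40;  ∫_0^2 18*x dx = 36;  ∫_0^2 9 dx = 18.
  Sum: 128/7 − 64/3 − 32 + 40 + 36 + 18 = 1238/21.
  ∫_0^2 u'(x)^2 dx = ∫_0^2 (9*x^4 - 12*x^3 - 14*x^2 + 12*x + 9) dx. Term by term:
    ∫_0^2 9*x^4 dx = 288/5;  ∫_0^2 -12*x^3 dx = -48;  ∫_0^2 -14*x^2 dx = -112/3;
    ∫_0^2 12*x dx = 24;  ∫_0^2 9 dx = 18.
  Sum: 288/5 − 48 − 112/3 + 24 + 18 = 214/15.
Adding: ||u||_{H^1}^2 = 1238/21 + 214/15 = 7688/105.


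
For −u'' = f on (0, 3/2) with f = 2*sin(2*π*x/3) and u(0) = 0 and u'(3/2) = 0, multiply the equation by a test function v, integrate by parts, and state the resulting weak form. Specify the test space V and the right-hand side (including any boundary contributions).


V = {v ∈ H^1(0, 3/2) : v(0) = 0} (test functions vanish at x = 0 where u is specified); weak form: ∫_0^3/2 u'v' dx = ∫_0^3/2 (2*sin(2*π*x/3)) v dx for all v ∈ V.

Multiply both sides by a test function v and integrate from 0 to 3/2:
  ∫_0^3/2 −u''(x) v(x) dx = ∫_0^3/2 f(x) v(x) dx.
Integrate the LHS by parts once:
  ∫_0^3/2 −u'' v dx = −[u'(x) v(x)]_0^3/2 + ∫_0^3/2 u'(x) v'(x) dx.
Thus ∫_0^3/2 u'(x) v'(x) dx = ∫_0^3/2 f(x) v(x) dx + [u'(x) v(x)]_0^3/2.
Choose V so that boundary terms are either known or forced to vanish.
Mixed BC: u(0) = 0 (Dirichlet) and u'(3/2) = 0 (Neumann). Define V = {v ∈ H^1(0, 3/2) : v(0) = 0}. Then [u' v]_0^3/2 = u'(3/2)·v(3/2) − u'(0)·0 = 0.
Weak formulation: find u (satisfying any essential BC) such that ∫_0^3/2 u'(x) v'(x) dx = ∫_0^3/2 f v dx for all v ∈ V (Dirichlet at 0 absorbed into V; the Neumann datum at x = 3/2 is zero, so no boundary term remains).
Substituting f(x) = 2*sin(2*π*x/3), the right-hand side is ∫_0^3/2 (2*sin(2*π*x/3)) v dx.


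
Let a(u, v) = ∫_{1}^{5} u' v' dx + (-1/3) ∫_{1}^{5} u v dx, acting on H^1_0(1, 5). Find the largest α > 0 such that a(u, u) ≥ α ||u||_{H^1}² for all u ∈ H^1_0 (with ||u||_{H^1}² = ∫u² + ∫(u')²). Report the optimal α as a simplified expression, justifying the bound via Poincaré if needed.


α = (-16/3 + π^2)/(π^2 + 16)

Coercivity of a(·,·) on H^1_0(1, 5) means a(u, u) ≥ α ||u||_{H^1}² for every u ∈ H^1_0.
The interval has length L = 4, and Poincaré/coercivity depend only on L. Here a(u, u) = ∫(u')² + (-1/3)·∫u².
Here c = -1/3 < 0 with |c| < (π/L)² = π^2/16, so coercivity still holds. The condition a(u,u) ≥ α||u||_{H^1}² reads (1−α)∫(u')² ≥ (α−c)∫u². Any admissible α is ≤ 1 (rapidly oscillating u have ∫u²/∫(u')² → 0), and α = 1 would force 0 ≥ (1−c)∫u², impossible since c < 1; so 1−α > 0. By the sharp Poincaré inequality on H^1_0 of an interval of length L, ∫(u')² ≥ (π/L)²∫u² with equality for the first sine mode sin(π(x−x₀)/L) (x₀ the left endpoint), so the inequality holds for all u iff (1−α)(π/L)² ≥ α − c, i.e. α ≤ ((π/L)² + c)/((π/L)² + 1) = (1 + c(L/π)²)/(1 + (L/π)²). (Direct route, valid since c ≤ 0: Poincaré gives c∫u² ≥ c(L/π)²∫(u')², so a(u,u) ≥ (1 + c(L/π)²)∫(u')², while ||u||_{H^1}² ≤ (1 + (L/π)²)∫(u')²; dividing yields the same α.) With (π/L)² = π^2/16 and c = -1/3, the largest admissible constant is α = ((π/L)² + c)/((π/L)² + 1).
Simplifying, α = (-16/3 + π^2)/(π^2 + 16).


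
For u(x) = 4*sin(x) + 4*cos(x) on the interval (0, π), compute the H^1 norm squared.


||u||_{H^1(0,π)}^2 = 32*π

u'(x) = -4*sin(x) + 4*cos(x).
Expand u² and (u')² and integrate term by term on (0, π), using: for integers n ≥ 1, ∫_0^π sin²(nx) dx = ∫_0^π cos²(nx) dx = π/2; for n ≠ n', ∫_0^π sin(nx)sin(n'x) dx = ∫_0^π cos(nx)cos(n'x) dx = 0; and by product-to-sum, ∫_0^π sin(nx)cos(n'x) dx = ½∫_0^π [sin((n+n')x) + sin((n−n')x)] dx, which is 0 when n+n' is even and 2n/(n²−n'²) when n+n' is odd (it need not vanish on (0, π)).
  u² squared terms: (4)²·∫cos(x)² dx = 16·π/2 = 8*π;  (4)²·∫sin(x)² dx = 16·π/2 = 8*π.
  u² cross terms: 2·(4)·(4)·∫cos(x)·sin(x) dx = 32·(0) = 0.
  So ∫_0^π u² dx = 8*π + 8*π + 0 = 16*π.
  (u')² squared terms: (-4)²·∫sin(x)² dx = 16·π/2 = 8*π;  (4)²·∫cos(x)² dx = 16·π/2 = 8*π.
  (u')² cross terms: 2·(-4)·(4)·∫sin(x)·cos(x) dx = -32·(0) = 0.
  So ∫_0^π (u')² dx = 8*π + 8*π + 0 = 16*π.
||u||_{H^1}^2 = (16*π) + (16*π) = 32*π.


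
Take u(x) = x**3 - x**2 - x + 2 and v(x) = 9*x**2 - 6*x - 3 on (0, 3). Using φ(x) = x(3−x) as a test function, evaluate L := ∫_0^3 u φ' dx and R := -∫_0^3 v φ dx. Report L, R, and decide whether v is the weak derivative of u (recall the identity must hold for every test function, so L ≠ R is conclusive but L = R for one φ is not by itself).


LHS = -369/20, RHS = -1107/20. No, v is not the weak derivative of u.

u(x) = x**3 - x**2 - x + 2, classical derivative u'(x) = 3*x**2 - 2*x - 1.
φ(x) = x(3−x), so φ'(x) = 3 - 2*x.
Note φ(0) = φ(3) = 0, so the boundary term u·φ vanishes.
LHS = ∫_0^3 u(x) φ'(x) dx = ∫_0^3 (-2*x^4 + 5*x^3 - x^2 - 7*x + 6) dx. Term by term:
  ∫_0^3 -2*x^4 dx = -486/5;  ∫_0^3 5*x^3 dx = 405/4;  ∫_0^3 -x^2 dx = -9;
  ∫_0^3 -7*x dx = -63/2;  ∫_0^3 6 dx = 18.
Sum: -486/5 + 405/4 − 9 − 63/2 + 18 = -369/20.
So LHS = -369/20.
∫_0^3 v(x) φ(x) dx = ∫_0^3 (-9*x^4 + 33*x^3 - 15*x^2 - 9*x) dx. Term by term:
  ∫_0^3 -9*x^4 dx = -2187/5;  ∫_0^3 33*x^3 dx = 2673/4;  ∫_0^3 -15*x^2 dx = -135;
  ∫_0^3 -9*x dx = -81/2.
Sum: -2187/5 + 2673/4 − 135 − 81/2 = 1107/20.
So RHS = -∫_0^3 v(x) φ(x) dx = -1107/20.
LHS − RHS = 369/10 ≠ 0, so the identity fails.
(For a valid weak derivative the identity must hold for EVERY test function, in particular this one. The failure shows v is NOT the weak derivative of u.)
Correct weak derivative would be u'(x) = 3*x**2 - 2*x - 1.


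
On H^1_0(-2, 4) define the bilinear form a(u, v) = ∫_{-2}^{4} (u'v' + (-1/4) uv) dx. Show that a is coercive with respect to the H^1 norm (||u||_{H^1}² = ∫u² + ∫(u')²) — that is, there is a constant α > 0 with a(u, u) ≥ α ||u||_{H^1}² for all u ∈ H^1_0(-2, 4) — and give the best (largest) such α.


α = (-9 + π^2)/(π^2 + 36)

Coercivity of a(·,·) on H^1_0(-2, 4) means a(u, u) ≥ α ||u||_{H^1}² for every u ∈ H^1_0.
The interval has length L = 6, and Poincaré/coercivity depend only on L. Here a(u, u) = ∫(u')² + (-1/4)·∫u².
Here c = -1/4 < 0 with |c| < (π/L)² = π^2/36, so coercivity still holds. The condition a(u,u) ≥ α||u||_{H^1}² reads (1−α)∫(u')² ≥ (α−c)∫u². Any admissible α is ≤ 1 (rapidly oscillating u have ∫u²/∫(u')² → 0), and α = 1 would force 0 ≥ (1−c)∫u², impossible since c < 1; so 1−α > 0. By the sharp Poincaré inequality on H^1_0 of an interval of length L, ∫(u')² ≥ (π/L)²∫u² with equality for the first sine mode sin(π(x−x₀)/L) (x₀ the left endpoint), so the inequality holds for all u iff (1−α)(π/L)² ≥ α − c, i.e. α ≤ ((π/L)² + c)/((π/L)² + 1) = (1 + c(L/π)²)/(1 + (L/π)²). (Direct route, valid since c ≤ 0: Poincaré gives c∫u² ≥ c(L/π)²∫(u')², so a(u,u) ≥ (1 + c(L/π)²)∫(u')², while ||u||_{H^1}² ≤ (1 + (L/π)²)∫(u')²; dividing yields the same α.) With (π/L)² = π^2/36 and c = -1/4, the largest admissible constant is α = ((π/L)² + c)/((π/L)² + 1).
Simplifying, α = (-9 + π^2)/(π^2 + 36).


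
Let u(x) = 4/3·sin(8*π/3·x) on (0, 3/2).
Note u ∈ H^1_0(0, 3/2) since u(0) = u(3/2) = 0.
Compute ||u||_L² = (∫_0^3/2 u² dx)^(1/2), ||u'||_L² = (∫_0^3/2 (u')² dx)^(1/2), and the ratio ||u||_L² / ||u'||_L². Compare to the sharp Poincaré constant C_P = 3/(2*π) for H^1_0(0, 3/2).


||u||_L² / ||u'||_L² = 3/(8*π) < C_P = 3/(2*π).

u(x) = 4/3·sin(8*π/3·x), so u'(x) = 32*π*cos(8*π*x/3)/9.
Writing u(x) = A·sin(kπx/L) with A = 4/3 and k = 4, use ∫_0^L sin²(kπx/L) dx = L/2 and ∫_0^L cos²(kπx/L) dx = L/2.
u² = 16/9·sin²(8*π/3·x) and (u')² = 1024*π^2/81·cos²(8*π/3·x), and each of sin², cos² integrates to L/2 = 3/4 over (0, 3/2).
∫_0^3/2 u² dx = 4/3, so ||u||_L² = 2*sqrt(3)/3.
∫_0^3/2 (u')² dx = 256*π^2/27, so ||u'||_L² = 16*sqrt(3)*π/9.
Ratio ||u||_L² / ||u'||_L² = 3/(8*π).
Sharp Poincaré constant on H^1_0(0, 3/2) is C_P = L/π = 3/(2*π), achieved by sin(2*π/3·x).
This is the k = 4 harmonic; the ratio L/(kπ) is strictly less than C_P = L/π, consistent with the sharp inequality ||u||_L² ≤ C_P ||u'||_L².


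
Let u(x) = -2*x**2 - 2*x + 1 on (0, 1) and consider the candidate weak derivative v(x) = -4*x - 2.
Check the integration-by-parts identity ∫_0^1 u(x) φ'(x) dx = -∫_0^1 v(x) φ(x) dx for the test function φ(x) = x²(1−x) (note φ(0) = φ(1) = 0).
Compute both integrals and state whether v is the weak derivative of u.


LHS = 11/30, RHS = 11/30. Yes, v = u' weakly.

u(x) = -2*x**2 - 2*x + 1, classical derivative u'(x) = -4*x - 2.
φ(x) = x²(1−x), so φ'(x) = x*(2 - 3*x).
Note φ(0) = φ(1) = 0, so the boundary term u·φ vanishes.
LHS = ∫_0^1 u(x) φ'(x) dx = ∫_0^1 (6*x^4 + 2*x^3 - 7*x^2 + 2*x) dx. Term by term:
  ∫_0^1 6*x^4 dx = 6/5;  ∫_0^1 2*x^3 dx = 1/2;  ∫_0^1 -7*x^2 dx = -7/3;
  ∫_0^1 2*x dx = 1.
Sum: 6/5 + 1/2 − 7/3 + 1 = 11/30.
So LHS = 11/30.
∫_0^1 v(x) φ(x) dx = ∫_0^1 (4*x^4 - 2*x^3 - 2*x^2) dx. Term by term:
  ∫_0^1 4*x^4 dx = 4/5;  ∫_0^1 -2*x^3 dx = -1/2;  ∫_0^1 -2*x^2 dx = -2/3.
Sum: 4/5 − 1/2 − 2/3 = -11/30.
So RHS = -∫_0^1 v(x) φ(x) dx = 11/30.
LHS = RHS, so the identity holds for this test φ.
Moreover u is smooth here and v(x) = u'(x) = -4*x - 2 pointwise, so the identity holds for every test function. Hence v is the weak derivative of u.


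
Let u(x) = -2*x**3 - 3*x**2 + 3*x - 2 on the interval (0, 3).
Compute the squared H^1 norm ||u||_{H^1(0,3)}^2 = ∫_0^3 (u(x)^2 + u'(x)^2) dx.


||u||_{H^1}^2 = 390531/70

The H^1 norm (squared) on an interval (0, L) is
  ||u||_{H^1}^2 = ∫_0^L u(x)^2 dx + ∫_0^L u'(x)^2 dx.
Compute u'(x) = -6*x**2 - 6*x + 3.
Then u(x)^2 = 4*x**6 + 12*x**5 - 3*x**4 - 10*x**3 + 21*x**2 - 12*x + 4 and u'(x)^2 = 36*x**4 + 72*x**3 - 36*x + 9.
Integrate each monomial from 0 to 3 using ∫_0^3 c·x^n dx = c·3^(n+1)/(n+1):
  ∫_0^3 u(x)^2 dx = ∫_0^3 (4*x^6 + 12*x^5 - 3*x^4 - 10*x^3 + 21*x^2 - 12*x + 4) dx. Term by term:
    ∫_0^3 4*x^6 dx = 8748/7;  ∫_0^3 12*x^5 dx = 1458;  ∫_0^3 -3*x^4 dx = -729/5;
    ∫_0^3 -10*x^3 dx = -405/2;  ∫_0^3 21*x^2 dx = 189;  ∫_0^3 -12*x dx = -54;
    ∫_0^3 4 dx = 12.
  Sum: 8748/7 + 1458 − 729/5 − 405/2 + 189 − 54 + 12 = 175449/70.
  ∫_0^3 u'(x)^2 dx = ∫_0^3 (36*x^4 + 72*x^3 - 36*x + 9) dx. Term by term:
    ∫_0^3 36*x^4 dx = 8748/5;  ∫_0^3 72*x^3 dx = 1458;  ∫_0^3 -36*x dx = -162;
    ∫_0^3 9 dx = 27.
  Sum: 8748/5 + 1458 − 162 + 27 = 15363/5.
Adding: ||u||_{H^1}^2 = 175449/70 + 15363/5 = 390531/70.


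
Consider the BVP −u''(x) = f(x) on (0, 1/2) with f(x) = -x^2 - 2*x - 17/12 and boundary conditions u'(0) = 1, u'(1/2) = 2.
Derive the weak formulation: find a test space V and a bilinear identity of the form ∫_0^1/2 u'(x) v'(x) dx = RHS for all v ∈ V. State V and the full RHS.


V = H^1(0, 1/2) (v unrestricted at boundary; u is determined up to an additive constant); weak form: ∫_0^1/2 u'v' dx = ∫_0^1/2 (-x^2 - 2*x - 17/12) v dx + 2·v(1/2) − v(0) for all v ∈ V.

Multiply both sides by a test function v and integrate from 0 to 1/2:
  ∫_0^1/2 −u''(x) v(x) dx = ∫_0^1/2 f(x) v(x) dx.
Integrate the LHS by parts once:
  ∫_0^1/2 −u'' v dx = −[u'(x) v(x)]_0^1/2 + ∫_0^1/2 u'(x) v'(x) dx.
Thus ∫_0^1/2 u'(x) v'(x) dx = ∫_0^1/2 f(x) v(x) dx + [u'(x) v(x)]_0^1/2.
Choose V so that boundary terms are either known or forced to vanish.
u has inhomogeneous Neumann u'(0) = 1, u'(1/2) = 2. [u' v]_0^1/2 = (2)·v(1/2) − (1)·v(0) = 2·v(1/2) − v(0). Take V = H^1(0, 1/2); boundary term becomes part of RHS.
Weak formulation: find u (satisfying any essential BC) such that ∫_0^1/2 u'(x) v'(x) dx = ∫_0^1/2 f v dx + 2·v(1/2) − v(0) for all v ∈ V (Neumann data are natural BCs: they enter the RHS as boundary terms).
Substituting f(x) = -x^2 - 2*x - 17/12, the right-hand side is ∫_0^1/2 (-x^2 - 2*x - 17/12) v dx + 2·v(1/2) − v(0).
Compatibility check (pure Neumann): taking v ≡ 1 ∈ V gives 0 = ∫_0^1/2 f dx + (2) − (1), i.e. ∫_0^1/2 f dx must equal u'(0) − u'(1/2) = -1. Indeed ∫_0^1/2 (-x^2 - 2*x - 17/12) dx = -1, so the data are compatible. The solution is then unique only up to an additive constant (fix it e.g. by requiring ∫_0^1/2 u dx = 0).


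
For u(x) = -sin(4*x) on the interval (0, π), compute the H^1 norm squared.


||u||_{H^1(0,π)}^2 = 17*π/2

u'(x) = -4*cos(4*x).
Expand u² and (u')² and integrate term by term on (0, π), using: for integers n ≥ 1, ∫_0^π sin²(nx) dx = ∫_0^π cos²(nx) dx = π/2; for n ≠ n', ∫_0^π sin(nx)sin(n'x) dx = ∫_0^π cos(nx)cos(n'x) dx = 0; and by product-to-sum, ∫_0^π sin(nx)cos(n'x) dx = ½∫_0^π [sin((n+n')x) + sin((n−n')x)] dx, which is 0 when n+n' is even and 2n/(n²−n'²) when n+n' is odd (it need not vanish on (0, π)).
  u² squared terms: (-1)²·∫sin(4x)² dx = 1·π/2 = π/2.
  So ∫_0^π u² dx = π/2.
  (u')² squared terms: (-4)²·∫cos(4x)² dx = 16·π/2 = 8*π.
  So ∫_0^π (u')² dx = 8*π.
||u||_{H^1}^2 = (π/2) + (8*π) = 17*π/2.


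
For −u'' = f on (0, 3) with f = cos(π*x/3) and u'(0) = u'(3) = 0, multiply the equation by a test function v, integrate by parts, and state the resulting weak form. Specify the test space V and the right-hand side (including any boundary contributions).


V = H^1(0, 3) (no boundary constraint on v; u is determined up to an additive constant); weak form: ∫_0^3 u'v' dx = ∫_0^3 (cos(π*x/3)) v dx for all v ∈ V.

Multiply both sides by a test function v and integrate from 0 to 3:
  ∫_0^3 −u''(x) v(x) dx = ∫_0^3 f(x) v(x) dx.
Integrate the LHS by parts once:
  ∫_0^3 −u'' v dx = −[u'(x) v(x)]_0^3 + ∫_0^3 u'(x) v'(x) dx.
Thus ∫_0^3 u'(x) v'(x) dx = ∫_0^3 f(x) v(x) dx + [u'(x) v(x)]_0^3.
Choose V so that boundary terms are either known or forced to vanish.
u has homogeneous Neumann: u'(0) = u'(3) = 0. So [u' v]_0^3 = 0·v(3) − 0·v(0) = 0 for any v; take V = H^1(0, 3).
Weak formulation: find u (satisfying any essential BC) such that ∫_0^3 u'(x) v'(x) dx = ∫_0^3 f v dx for all v ∈ V (homogeneous Neumann, so boundary terms vanish).
Substituting f(x) = cos(π*x/3), the right-hand side is ∫_0^3 (cos(π*x/3)) v dx.
Compatibility check (pure Neumann): taking v ≡ 1 ∈ V gives 0 = ∫_0^3 f dx + (0) − (0), i.e. ∫_0^3 f dx must equal u'(0) − u'(3) = 0. Indeed ∫_0^3 (cos(π*x/3)) dx = 0, so the data are compatible. The solution is then unique only up to an additive constant (fix it e.g. by requiring ∫_0^3 u dx = 0).


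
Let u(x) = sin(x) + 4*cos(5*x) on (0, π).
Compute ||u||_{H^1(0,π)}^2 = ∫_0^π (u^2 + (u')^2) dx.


||u||_{H^1(0,π)}^2 = 209*π

u'(x) = -20*sin(5*x) + cos(x).
Expand u² and (u')² and integrate term by term on (0, π), using: for integers n ≥ 1, ∫_0^π sin²(nx) dx = ∫_0^π cos²(nx) dx = π/2; for n ≠ n', ∫_0^π sin(nx)sin(n'x) dx = ∫_0^π cos(nx)cos(n'x) dx = 0; and by product-to-sum, ∫_0^π sin(nx)cos(n'x) dx = ½∫_0^π [sin((n+n')x) + sin((n−n')x)] dx, which is 0 when n+n' is even and 2n/(n²−n'²) when n+n' is odd (it need not vanish on (0, π)).
  u² squared terms: (4)²·∫cos(5x)² dx = 16·π/2 = 8*π;  (1)²·∫sin(x)² dx = 1·π/2 = π/2.
  u² cross terms: 2·(4)·(1)·∫cos(5x)·sin(x) dx = 8·(0) = 0.
  So ∫_0^π u² dx = 8*π + π/2 + 0 = 17*π/2.
  (u')² squared terms: (-20)²·∫sin(5x)² dx = 400·π/2 = 200*π;  (1)²·∫cos(x)² dx = 1·π/2 = π/2.
  (u')² cross terms: 2·(-20)·(1)·∫sin(5x)·cos(x) dx = -40·(0) = 0.
  So ∫_0^π (u')² dx = 200*π + π/2 + 0 = 401*π/2.
||u||_{H^1}^2 = (17*π/2) + (401*π/2) = 209*π.
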